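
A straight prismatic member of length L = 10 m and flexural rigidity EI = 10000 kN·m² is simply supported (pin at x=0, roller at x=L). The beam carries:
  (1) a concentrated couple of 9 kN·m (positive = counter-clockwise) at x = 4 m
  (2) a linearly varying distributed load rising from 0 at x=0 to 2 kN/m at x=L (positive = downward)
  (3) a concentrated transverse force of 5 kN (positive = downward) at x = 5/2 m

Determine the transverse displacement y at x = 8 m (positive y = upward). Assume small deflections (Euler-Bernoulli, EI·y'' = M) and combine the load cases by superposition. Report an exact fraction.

Load 1 — applied couple M₀=9 kN·m at a=4 m (b=L-a=6):
  y_1 = (M₀x³/(6L)-M₀(x-a)²/2+C₁x)/EI  [x>a] with C₁=M₀(3b²-L²)/(6L)=6/5 = (9·8³/(6·10)-9·(8-4)²/2+(6/5)·8)/10000 = 9/6250 m
Load 2 — triangular load w₀=2 kN/m (0→w₀ over full span):
  y_2 = -w₀x(7L⁴-10L²x²+3x⁴)/(360LEI) = -2·8·(7·10⁴-10·10²·8²+3·8⁴)/(360·10·10000) = -127/15625 m
Load 3 — point force P=5 kN at a=5/2 m (b=L-a=15/2):
  y_3 = -Pa(L-x)(2Lx-a²-x²)/(6LEI)  [x>a] = -5·(5/2)·(10-8)·(2·10·8-(5/2)²-8²)/(6·10·10000) = -359/96000 m
Superposition: y = Σ y_i = -125131/12000000 m ≈ -0.010428 m

y(8) = -125131/12000000 m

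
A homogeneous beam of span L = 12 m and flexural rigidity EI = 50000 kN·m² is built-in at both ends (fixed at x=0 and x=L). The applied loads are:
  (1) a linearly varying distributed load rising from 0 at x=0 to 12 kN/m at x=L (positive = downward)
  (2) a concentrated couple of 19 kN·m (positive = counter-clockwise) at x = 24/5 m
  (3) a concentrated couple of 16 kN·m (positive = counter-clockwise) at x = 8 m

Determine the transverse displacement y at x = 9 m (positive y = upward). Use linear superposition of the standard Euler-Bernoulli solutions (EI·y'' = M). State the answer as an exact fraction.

Load 1 — triangular load w₀=12 kN/m (0→w₀ over full span):
  y_1 = -w₀x²(L-x)²(x+2L)/(120LEI) = -12·9²·(12-9)²·(9+2·12)/(120·12·50000) = -8019/2000000 m
Load 2 — applied couple M₀=19 kN·m at a=24/5 m (b=L-a=36/5):
  y_2 = (R_Ax³/6 - M_Ax²/2 - M₀(x-a)²/2)/EI  [x>a] with R_A=57/25, M_A=57/25 = ((57/25)·9³/6 - (57/25)·9²/2 - 19·(9-(24/5))²/2)/50000 = 171/500000 m
Load 3 — applied couple M₀=16 kN·m at a=8 m (b=L-a=4):
  y_3 = (R_Ax³/6 - M_Ax²/2 - M₀(x-a)²/2)/EI  [x>a] with R_A=16/9, M_A=16/3 = ((16/9)·9³/6 - (16/3)·9²/2 - 16·(9-8)²/2)/50000 = -1/6250 m
Superposition: y = Σ y_i = -1531/400000 m ≈ -0.003828 m

y(9) = -1531/400000 m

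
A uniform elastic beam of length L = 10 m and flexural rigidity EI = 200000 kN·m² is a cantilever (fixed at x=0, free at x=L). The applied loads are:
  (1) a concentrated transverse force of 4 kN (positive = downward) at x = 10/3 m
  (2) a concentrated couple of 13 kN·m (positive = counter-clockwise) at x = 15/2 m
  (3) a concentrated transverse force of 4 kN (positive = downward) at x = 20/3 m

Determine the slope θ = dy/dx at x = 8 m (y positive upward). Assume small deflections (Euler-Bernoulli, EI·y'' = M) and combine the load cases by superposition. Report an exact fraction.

Load 1 — point force P=4 kN at a=10/3 m (b=L-a=20/3):
  θ_1 = -Pa²/(2EI)  [x>a] = -4·(10/3)²/(2·200000) = -1/9000 rad
Load 2 — applied couple M₀=13 kN·m at a=15/2 m (b=L-a=5/2):
  θ_2 = M₀a/EI  [x>a] = 13·(15/2)/200000 = 39/80000 rad
Load 3 — point force P=4 kN at a=20/3 m (b=L-a=10/3):
  θ_3 = -Pa²/(2EI)  [x>a] = -4·(20/3)²/(2·200000) = -1/2250 rad
Superposition: θ = Σ θ_i = -49/720000 rad ≈ -0.000068 rad

θ(8) = -49/720000 rad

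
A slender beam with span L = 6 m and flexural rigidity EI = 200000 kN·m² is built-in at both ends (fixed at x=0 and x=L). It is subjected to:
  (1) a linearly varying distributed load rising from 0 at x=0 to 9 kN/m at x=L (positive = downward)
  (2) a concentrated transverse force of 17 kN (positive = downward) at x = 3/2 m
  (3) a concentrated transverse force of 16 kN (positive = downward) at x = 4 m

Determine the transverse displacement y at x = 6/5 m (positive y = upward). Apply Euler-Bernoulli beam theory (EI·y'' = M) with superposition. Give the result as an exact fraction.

Load 1 — triangular load w₀=9 kN/m (0→w₀ over full span):
  y_1 = -w₀x²(L-x)²(x+2L)/(120LEI) = -9·(6/5)²·(6-(6/5))²·((6/5)+2·6)/(120·6·200000) = -2673/97656250 m
Load 2 — point force P=17 kN at a=3/2 m (b=L-a=9/2):
  y_2 = -Pb²x²(3aL-(3a+b)x)/(6L³EI)  [x≤a] = -17·(9/2)²·(6/5)²·(3·(3/2)·6-(3·(3/2)+(9/2))·(6/5))/(6·6³·200000) = -12393/400000000 m
Load 3 — point force P=16 kN at a=4 m (b=L-a=2):
  y_3 = -Pb²x²(3aL-(3a+b)x)/(6L³EI)  [x≤a] = -16·2²·(6/5)²·(3·4·6-(3·4+2)·(6/5))/(6·6³·200000) = -23/1171875 m
Superposition: y = Σ y_i = -11697103/150000000000 m ≈ -0.000078 m

y(6/5) = -11697103/150000000000 m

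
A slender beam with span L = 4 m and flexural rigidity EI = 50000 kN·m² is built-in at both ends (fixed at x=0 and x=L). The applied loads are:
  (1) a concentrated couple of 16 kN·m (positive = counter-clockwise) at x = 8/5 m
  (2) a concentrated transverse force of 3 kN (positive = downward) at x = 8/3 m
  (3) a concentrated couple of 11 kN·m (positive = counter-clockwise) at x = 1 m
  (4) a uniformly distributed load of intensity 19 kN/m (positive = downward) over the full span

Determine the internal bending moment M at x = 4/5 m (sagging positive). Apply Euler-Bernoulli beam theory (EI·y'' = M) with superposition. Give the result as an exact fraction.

M(4/5) = 11891/2000 kN·m

Load 1 — applied couple M₀=16 kN·m at a=8/5 m (b=L-a=12/5):
  M_1 = R_Ax - M_A  [x≤a] with R_A=144/25, M_A=48/25 = (144/25)·(4/5) - (48/25) = 336/125 kN·m
Load 2 — point force P=3 kN at a=8/3 m (b=L-a=4/3):
  M_2 = Pb²(3a+b)x/L³ - Pab²/L²  [x≤a] = 3·(4/3)²·(3·(8/3)+(4/3))·(4/5)/4³ - 3·(8/3)·(4/3)²/4² = -4/15 kN·m
Load 3 — applied couple M₀=11 kN·m at a=1 m (b=L-a=3):
  M_3 = R_Ax - M_A  [x≤a] with R_A=99/32, M_A=-33/16 = (99/32)·(4/5) - (-33/16) = 363/80 kN·m
Load 4 — uniform load w=19 kN/m over full span:
  M_4 = wLx/2 - wL²/12 - wx²/2 = 19·4·(4/5)/2 - 19·4²/12 - 19·(4/5)²/2 = -76/75 kN·m
Superposition: M = Σ M_i = 11891/2000 kN·m ≈ 5.945500 kN·m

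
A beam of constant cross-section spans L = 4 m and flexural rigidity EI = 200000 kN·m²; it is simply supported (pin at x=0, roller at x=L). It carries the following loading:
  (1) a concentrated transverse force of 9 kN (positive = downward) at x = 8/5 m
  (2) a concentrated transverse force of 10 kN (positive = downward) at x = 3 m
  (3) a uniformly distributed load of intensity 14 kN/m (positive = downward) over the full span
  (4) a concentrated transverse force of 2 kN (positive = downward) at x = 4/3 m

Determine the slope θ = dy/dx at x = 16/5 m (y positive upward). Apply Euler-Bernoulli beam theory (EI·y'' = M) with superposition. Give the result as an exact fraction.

θ(16/5) = 71599/324000000 rad

Load 1 — point force P=9 kN at a=8/5 m (b=L-a=12/5):
  θ_1 = -Pa(2L²-6Lx+3x²+a²)/(6LEI)  [x>a] = -9·(8/5)·(2·4²-6·4·(16/5)+3·(16/5)²+(8/5)²)/(6·4·200000) = 27/781250 rad
Load 2 — point force P=10 kN at a=3 m (b=L-a=1):
  θ_2 = -Pa(2L²-6Lx+3x²+a²)/(6LEI)  [x>a] = -10·3·(2·4²-6·4·(16/5)+3·(16/5)²+3²)/(6·4·200000) = 127/4000000 rad
Load 3 — uniform load w=14 kN/m over full span:
  θ_3 = -w(L³-6Lx²+4x³)/(24EI) = -14·(4³-6·4·(16/5)²+4·(16/5)³)/(24·200000) = 231/1562500 rad
Load 4 — point force P=2 kN at a=4/3 m (b=L-a=8/3):
  θ_4 = -Pa(2L²-6Lx+3x²+a²)/(6LEI)  [x>a] = -2·(4/3)·(2·4²-6·4·(16/5)+3·(16/5)²+(4/3)²)/(6·4·200000) = 173/25312500 rad
Superposition: θ = Σ θ_i = 71599/324000000 rad ≈ 0.000221 rad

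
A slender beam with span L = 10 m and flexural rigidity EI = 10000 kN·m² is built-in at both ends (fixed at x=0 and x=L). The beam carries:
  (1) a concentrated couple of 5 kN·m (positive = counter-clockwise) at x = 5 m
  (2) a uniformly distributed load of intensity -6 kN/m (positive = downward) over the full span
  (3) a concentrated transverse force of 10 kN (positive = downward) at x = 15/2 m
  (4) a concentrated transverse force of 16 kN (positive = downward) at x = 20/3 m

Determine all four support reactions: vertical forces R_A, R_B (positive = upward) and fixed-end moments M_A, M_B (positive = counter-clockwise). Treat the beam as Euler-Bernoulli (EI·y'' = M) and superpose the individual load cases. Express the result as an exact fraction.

Load 1 — applied couple M₀=5 kN·m at a=5 m (b=L-a=5):
  R_A = 6M₀ab/L³ = 6·5·5·5/10³ = 3/4 kN
  M_A = M₀b(2a-b)/L² = 5·5·(2·5-5)/10² = 5/4 kN·m
  R_B = -6M₀ab/L³ = -6·5·5·5/10³ = -3/4 kN
  M_B = M₀a(2b-a)/L² = 5·5·(2·5-5)/10² = 5/4 kN·m
Load 2 — uniform load w=-6 kN/m over full span:
  R_A = wL/2 = (-6)·10/2 = -30 kN
  M_A = wL²/12 = (-6)·10²/12 = -50 kN·m
  R_B = wL/2 = (-6)·10/2 = -30 kN
  M_B = -wL²/12 = -(-6)·10²/12 = 50 kN·m
Load 3 — point force P=10 kN at a=15/2 m (b=L-a=5/2):
  R_A = Pb²(3a+b)/L³ = 10·(5/2)²·(3·(15/2)+(5/2))/10³ = 25/16 kN
  M_A = Pab²/L² = 10·(15/2)·(5/2)²/10² = 75/16 kN·m
  R_B = Pa²(a+3b)/L³ = 10·(15/2)²·((15/2)+3·(5/2))/10³ = 135/16 kN
  M_B = -Pa²b/L² = -10·(15/2)²·(5/2)/10² = -225/16 kN·m
Load 4 — point force P=16 kN at a=20/3 m (b=L-a=10/3):
  R_A = Pb²(3a+b)/L³ = 16·(10/3)²·(3·(20/3)+(10/3))/10³ = 112/27 kN
  M_A = Pab²/L² = 16·(20/3)·(10/3)²/10² = 320/27 kN·m
  R_B = Pa²(a+3b)/L³ = 16·(20/3)²·((20/3)+3·(10/3))/10³ = 320/27 kN
  M_B = -Pa²b/L² = -16·(20/3)²·(10/3)/10² = -640/27 kN·m
Superposition: R_A = -10169/432 kN, M_A = -13915/432 kN·m, R_B = -4519/432 kN, M_B = 5825/432 kN·m

R_A = -10169/432 kN, M_A = -13915/432 kN·m, R_B = -4519/432 kN, M_B = 5825/432 kN·m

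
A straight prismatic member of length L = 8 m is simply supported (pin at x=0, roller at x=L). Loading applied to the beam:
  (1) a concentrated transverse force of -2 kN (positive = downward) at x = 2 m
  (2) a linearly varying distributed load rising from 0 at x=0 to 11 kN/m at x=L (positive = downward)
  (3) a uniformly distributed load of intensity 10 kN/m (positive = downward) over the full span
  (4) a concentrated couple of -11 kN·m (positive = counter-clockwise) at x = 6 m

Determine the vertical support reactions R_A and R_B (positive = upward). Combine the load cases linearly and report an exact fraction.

Load 1 — point force P=-2 kN at a=2 m (b=L-a=6):
  R_A = Pb/L = (-2)·6/8 = -3/2 kN
  R_B = Pa/L = (-2)·2/8 = -1/2 kN
Load 2 — triangular load w₀=11 kN/m (0→w₀ over full span):
  R_A = w₀L/6 = 11·8/6 = 44/3 kN
  R_B = w₀L/3 = 11·8/3 = 88/3 kN
Load 3 — uniform load w=10 kN/m over full span:
  R_A = wL/2 = 10·8/2 = 40 kN
  R_B = wL/2 = 10·8/2 = 40 kN
Load 4 — applied couple M₀=-11 kN·m at a=6 m (b=L-a=2):
  R_A = M₀/L = (-11)/8 = -11/8 kN
  R_B = -M₀/L = -(-11)/8 = 11/8 kN
Superposition: R_A = 1243/24 kN, R_B = 1685/24 kN

R_A = 1243/24 kN, R_B = 1685/24 kN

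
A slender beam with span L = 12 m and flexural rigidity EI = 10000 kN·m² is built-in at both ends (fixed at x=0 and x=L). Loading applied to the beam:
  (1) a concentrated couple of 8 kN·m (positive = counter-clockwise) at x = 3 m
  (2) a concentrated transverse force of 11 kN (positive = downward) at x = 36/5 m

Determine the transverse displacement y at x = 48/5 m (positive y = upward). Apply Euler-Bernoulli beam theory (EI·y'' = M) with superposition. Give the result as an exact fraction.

Load 1 — applied couple M₀=8 kN·m at a=3 m (b=L-a=9):
  y_1 = (R_Ax³/6 - M_Ax²/2 - M₀(x-a)²/2)/EI  [x>a] with R_A=3/4, M_A=-3/2 = ((3/4)·(48/5)³/6 - (-3/2)·(48/5)²/2 - 8·((48/5)-3)²/2)/10000 = 171/312500 m
Load 2 — point force P=11 kN at a=36/5 m (b=L-a=24/5):
  y_2 = -Pa²(L-x)²(3bL-(3b+a)(L-x))/(6L³EI)  [x>a] = -11·(36/5)²·(12-(48/5))²·(3·(24/5)·12-(3·(24/5)+(36/5))·(12-(48/5)))/(6·12³·10000) = -37422/9765625 m
Superposition: y = Σ y_i = -128313/39062500 m ≈ -0.003285 m

y(48/5) = -128313/39062500 m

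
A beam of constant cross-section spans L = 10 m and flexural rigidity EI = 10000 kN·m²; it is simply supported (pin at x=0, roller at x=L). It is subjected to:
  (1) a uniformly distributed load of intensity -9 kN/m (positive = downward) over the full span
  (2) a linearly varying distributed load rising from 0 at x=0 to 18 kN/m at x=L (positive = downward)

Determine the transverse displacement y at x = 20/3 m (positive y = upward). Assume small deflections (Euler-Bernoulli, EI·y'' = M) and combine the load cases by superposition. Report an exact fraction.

Load 1 — uniform load w=-9 kN/m over full span:
  y_1 = -wx(L³-2Lx²+x³)/(24EI) = -(-9)·(20/3)·(10³-2·10·(20/3)²+(20/3)³)/(24·10000) = 11/108 m
Load 2 — triangular load w₀=18 kN/m (0→w₀ over full span):
  y_2 = -w₀x(7L⁴-10L²x²+3x⁴)/(360LEI) = -18·(20/3)·(7·10⁴-10·10²·(20/3)²+3·(20/3)⁴)/(360·10·10000) = -17/162 m
Superposition: y = Σ y_i = -1/324 m ≈ -0.003086 m

y(20/3) = -1/324 m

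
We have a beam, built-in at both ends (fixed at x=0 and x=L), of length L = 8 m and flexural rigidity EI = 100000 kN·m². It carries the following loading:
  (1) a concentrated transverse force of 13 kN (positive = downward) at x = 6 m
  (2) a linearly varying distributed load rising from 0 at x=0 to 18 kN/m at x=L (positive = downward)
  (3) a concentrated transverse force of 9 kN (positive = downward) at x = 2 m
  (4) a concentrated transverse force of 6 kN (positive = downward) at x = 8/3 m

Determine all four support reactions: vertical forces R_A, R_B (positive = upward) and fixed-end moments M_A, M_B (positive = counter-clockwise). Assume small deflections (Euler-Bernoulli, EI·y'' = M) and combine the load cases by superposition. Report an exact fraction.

Load 1 — point force P=13 kN at a=6 m (b=L-a=2):
  R_A = Pb²(3a+b)/L³ = 13·2²·(3·6+2)/8³ = 65/32 kN
  M_A = Pab²/L² = 13·6·2²/8² = 39/8 kN·m
  R_B = Pa²(a+3b)/L³ = 13·6²·(6+3·2)/8³ = 351/32 kN
  M_B = -Pa²b/L² = -13·6²·2/8² = -117/8 kN·m
Load 2 — triangular load w₀=18 kN/m (0→w₀ over full span):
  R_A = 3w₀L/20 = 3·18·8/20 = 108/5 kN
  M_A = w₀L²/30 = 18·8²/30 = 192/5 kN·m
  R_B = 7w₀L/20 = 7·18·8/20 = 252/5 kN
  M_B = -w₀L²/20 = -18·8²/20 = -288/5 kN·m
Load 3 — point force P=9 kN at a=2 m (b=L-a=6):
  R_A = Pb²(3a+b)/L³ = 9·6²·(3·2+6)/8³ = 243/32 kN
  M_A = Pab²/L² = 9·2·6²/8² = 81/8 kN·m
  R_B = Pa²(a+3b)/L³ = 9·2²·(2+3·6)/8³ = 45/32 kN
  M_B = -Pa²b/L² = -9·2²·6/8² = -27/8 kN·m
Load 4 — point force P=6 kN at a=8/3 m (b=L-a=16/3):
  R_A = Pb²(3a+b)/L³ = 6·(16/3)²·(3·(8/3)+(16/3))/8³ = 40/9 kN
  M_A = Pab²/L² = 6·(8/3)·(16/3)²/8² = 64/9 kN·m
  R_B = Pa²(a+3b)/L³ = 6·(8/3)²·((8/3)+3·(16/3))/8³ = 14/9 kN
  M_B = -Pa²b/L² = -6·(8/3)²·(16/3)/8² = -32/9 kN·m
Superposition: R_A = 12841/360 kN, M_A = 2723/45 kN·m, R_B = 23159/360 kN, M_B = -3562/45 kN·m

R_A = 12841/360 kN, M_A = 2723/45 kN·m, R_B = 23159/360 kN, M_B = -3562/45 kN·m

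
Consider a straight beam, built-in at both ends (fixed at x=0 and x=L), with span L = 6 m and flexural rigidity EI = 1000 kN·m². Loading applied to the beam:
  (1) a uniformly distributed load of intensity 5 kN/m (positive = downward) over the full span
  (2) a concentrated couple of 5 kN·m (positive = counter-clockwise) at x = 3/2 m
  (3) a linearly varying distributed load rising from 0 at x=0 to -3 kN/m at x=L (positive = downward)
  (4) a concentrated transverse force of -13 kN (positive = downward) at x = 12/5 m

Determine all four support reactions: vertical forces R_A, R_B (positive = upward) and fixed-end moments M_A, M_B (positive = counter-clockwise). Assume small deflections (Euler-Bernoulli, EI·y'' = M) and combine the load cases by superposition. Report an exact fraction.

R_A = 9627/2000 kN, M_A = -1539/2000 kN·m, R_B = 6373/2000 kN, M_B = -1099/2000 kN·m

Load 1 — uniform load w=5 kN/m over full span:
  R_A = wL/2 = 5·6/2 = 15 kN
  M_A = wL²/12 = 5·6²/12 = 15 kN·m
  R_B = wL/2 = 5·6/2 = 15 kN
  M_B = -wL²/12 = -5·6²/12 = -15 kN·m
Load 2 — applied couple M₀=5 kN·m at a=3/2 m (b=L-a=9/2):
  R_A = 6M₀ab/L³ = 6·5·(3/2)·(9/2)/6³ = 15/16 kN
  M_A = M₀b(2a-b)/L² = 5·(9/2)·(2·(3/2)-(9/2))/6² = -15/16 kN·m
  R_B = -6M₀ab/L³ = -6·5·(3/2)·(9/2)/6³ = -15/16 kN
  M_B = M₀a(2b-a)/L² = 5·(3/2)·(2·(9/2)-(3/2))/6² = 25/16 kN·m
Load 3 — triangular load w₀=-3 kN/m (0→w₀ over full span):
  R_A = 3w₀L/20 = 3·(-3)·6/20 = -27/10 kN
  M_A = w₀L²/30 = (-3)·6²/30 = -18/5 kN·m
  R_B = 7w₀L/20 = 7·(-3)·6/20 = -63/10 kN
  M_B = -w₀L²/20 = -(-3)·6²/20 = 27/5 kN·m
Load 4 — point force P=-13 kN at a=12/5 m (b=L-a=18/5):
  R_A = Pb²(3a+b)/L³ = (-13)·(18/5)²·(3·(12/5)+(18/5))/6³ = -1053/125 kN
  M_A = Pab²/L² = (-13)·(12/5)·(18/5)²/6² = -1404/125 kN·m
  R_B = Pa²(a+3b)/L³ = (-13)·(12/5)²·((12/5)+3·(18/5))/6³ = -572/125 kN
  M_B = -Pa²b/L² = -(-13)·(12/5)²·(18/5)/6² = 936/125 kN·m
Superposition: R_A = 9627/2000 kN, M_A = -1539/2000 kN·m, R_B = 6373/2000 kN, M_B = -1099/2000 kN·m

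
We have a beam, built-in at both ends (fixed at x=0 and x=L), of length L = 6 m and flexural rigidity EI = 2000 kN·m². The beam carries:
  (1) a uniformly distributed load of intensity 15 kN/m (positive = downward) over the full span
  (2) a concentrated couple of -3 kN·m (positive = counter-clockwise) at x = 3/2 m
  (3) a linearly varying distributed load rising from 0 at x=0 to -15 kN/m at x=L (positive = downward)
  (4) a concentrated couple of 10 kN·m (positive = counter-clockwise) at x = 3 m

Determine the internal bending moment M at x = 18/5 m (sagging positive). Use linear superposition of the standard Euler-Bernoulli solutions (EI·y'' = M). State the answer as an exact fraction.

Load 1 — uniform load w=15 kN/m over full span:
  M_1 = wLx/2 - wL²/12 - wx²/2 = 15·6·(18/5)/2 - 15·6²/12 - 15·(18/5)²/2 = 99/5 kN·m
Load 2 — applied couple M₀=-3 kN·m at a=3/2 m (b=L-a=9/2):
  M_2 = R_Ax - M_A - M₀  [x>a] with R_A=-9/16, M_A=9/16 = (-9/16)·(18/5) - (9/16) - (-3) = 33/80 kN·m
Load 3 — triangular load w₀=-15 kN/m (0→w₀ over full span):
  M_3 = 3w₀Lx/20 - w₀L²/30 - w₀x³/(6L) = 3·(-15)·6·(18/5)/20 - (-15)·6²/30 - (-15)·(18/5)³/(6·6) = -279/25 kN·m
Load 4 — applied couple M₀=10 kN·m at a=3 m (b=L-a=3):
  M_4 = R_Ax - M_A - M₀  [x>a] with R_A=5/2, M_A=5/2 = (5/2)·(18/5) - (5/2) - 10 = -7/2 kN·m
Superposition: M = Σ M_i = 2221/400 kN·m ≈ 5.552500 kN·m

M(18/5) = 2221/400 kN·m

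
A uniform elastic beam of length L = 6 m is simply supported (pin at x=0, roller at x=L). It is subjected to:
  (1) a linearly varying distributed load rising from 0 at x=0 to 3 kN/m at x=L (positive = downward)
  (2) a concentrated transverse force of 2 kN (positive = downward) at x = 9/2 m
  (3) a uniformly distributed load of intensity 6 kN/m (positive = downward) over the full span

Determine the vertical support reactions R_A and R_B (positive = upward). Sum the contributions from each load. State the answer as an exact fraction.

R_A = 43/2 kN, R_B = 51/2 kN

Load 1 — triangular load w₀=3 kN/m (0→w₀ over full span):
  R_A = w₀L/6 = 3·6/6 = 3 kN
  R_B = w₀L/3 = 3·6/3 = 6 kN
Load 2 — point force P=2 kN at a=9/2 m (b=L-a=3/2):
  R_A = Pb/L = 2·(3/2)/6 = 1/2 kN
  R_B = Pa/L = 2·(9/2)/6 = 3/2 kN
Load 3 — uniform load w=6 kN/m over full span:
  R_A = wL/2 = 6·6/2 = 18 kN
  R_B = wL/2 = 6·6/2 = 18 kN
Superposition: R_A = 43/2 kN, R_B = 51/2 kN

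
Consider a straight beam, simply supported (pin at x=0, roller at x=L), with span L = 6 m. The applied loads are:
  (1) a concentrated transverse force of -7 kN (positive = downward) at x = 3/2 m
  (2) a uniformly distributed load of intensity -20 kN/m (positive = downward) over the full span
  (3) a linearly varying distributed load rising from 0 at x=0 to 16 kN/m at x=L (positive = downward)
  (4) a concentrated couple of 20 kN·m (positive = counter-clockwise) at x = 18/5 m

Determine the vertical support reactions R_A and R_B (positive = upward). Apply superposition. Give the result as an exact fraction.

R_A = -551/12 kN, R_B = -397/12 kN

Load 1 — point force P=-7 kN at a=3/2 m (b=L-a=9/2):
  R_A = Pb/L = (-7)·(9/2)/6 = -21/4 kN
  R_B = Pa/L = (-7)·(3/2)/6 = -7/4 kN
Load 2 — uniform load w=-20 kN/m over full span:
  R_A = wL/2 = (-20)·6/2 = -60 kN
  R_B = wL/2 = (-20)·6/2 = -60 kN
Load 3 — triangular load w₀=16 kN/m (0→w₀ over full span):
  R_A = w₀L/6 = 16·6/6 = 16 kN
  R_B = w₀L/3 = 16·6/3 = 32 kN
Load 4 — applied couple M₀=20 kN·m at a=18/5 m (b=L-a=12/5):
  R_A = M₀/L = 20/6 = 10/3 kN
  R_B = -M₀/L = -20/6 = -10/3 kN
Superposition: R_A = -551/12 kN, R_B = -397/12 kN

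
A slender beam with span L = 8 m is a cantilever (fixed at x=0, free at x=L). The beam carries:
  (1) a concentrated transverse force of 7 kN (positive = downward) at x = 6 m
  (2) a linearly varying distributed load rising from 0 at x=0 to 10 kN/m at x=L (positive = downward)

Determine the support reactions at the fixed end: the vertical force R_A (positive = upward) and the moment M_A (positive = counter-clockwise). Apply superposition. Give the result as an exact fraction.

R_A = 47 kN, M_A = 766/3 kN·m

Load 1 — point force P=7 kN at a=6 m (b=L-a=2):
  R_A = P = 7 kN
  M_A = Pa = 7·6 = 42 kN·m
Load 2 — triangular load w₀=10 kN/m (0→w₀ over full span):
  R_A = w₀L/2 = 10·8/2 = 40 kN
  M_A = w₀L²/3 = 10·8²/3 = 640/3 kN·m
Superposition: R_A = 47 kN, M_A = 766/3 kN·m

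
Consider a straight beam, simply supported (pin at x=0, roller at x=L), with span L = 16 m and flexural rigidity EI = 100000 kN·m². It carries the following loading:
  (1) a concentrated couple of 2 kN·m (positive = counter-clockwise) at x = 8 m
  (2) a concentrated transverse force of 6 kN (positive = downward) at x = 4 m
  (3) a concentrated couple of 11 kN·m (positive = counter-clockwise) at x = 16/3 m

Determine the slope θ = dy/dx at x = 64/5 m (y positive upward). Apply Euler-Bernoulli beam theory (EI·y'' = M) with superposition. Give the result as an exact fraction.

Load 1 — applied couple M₀=2 kN·m at a=8 m (b=L-a=8):
  θ_1 = (M₀x²/(2L)-M₀(x-a)+C₁)/EI  [x>a] with C₁=M₀(3b²-L²)/(6L)=-4/3 = (2·(64/5)²/(2·16)-2·((64/5)-8)+(-4/3))/100000 = -13/1875000 rad
Load 2 — point force P=6 kN at a=4 m (b=L-a=12):
  θ_2 = -Pa(2L²-6Lx+3x²+a²)/(6LEI)  [x>a] = -6·4·(2·16²-6·16·(64/5)+3·(64/5)²+4²)/(6·16·100000) = 327/625000 rad
Load 3 — applied couple M₀=11 kN·m at a=16/3 m (b=L-a=32/3):
  θ_3 = (M₀x²/(2L)-M₀(x-a)+C₁)/EI  [x>a] with C₁=M₀(3b²-L²)/(6L)=88/9 = (11·(64/5)²/(2·16)-11·((64/5)-(16/3))+(88/9))/100000 = -451/2812500 rad
Superposition: θ = Σ θ_i = 1001/2812500 rad ≈ 0.000356 rad

θ(64/5) = 1001/2812500 rad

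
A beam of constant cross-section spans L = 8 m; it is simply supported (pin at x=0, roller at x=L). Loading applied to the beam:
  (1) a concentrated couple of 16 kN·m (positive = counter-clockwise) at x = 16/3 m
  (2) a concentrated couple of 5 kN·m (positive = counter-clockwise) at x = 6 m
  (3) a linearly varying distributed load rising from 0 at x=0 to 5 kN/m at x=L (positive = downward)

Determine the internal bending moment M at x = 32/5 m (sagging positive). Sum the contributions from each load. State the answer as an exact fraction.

M(32/5) = 279/25 kN·m

Load 1 — applied couple M₀=16 kN·m at a=16/3 m (b=L-a=8/3):
  M_1 = M₀x/L - M₀  [x>a] = 16·(32/5)/8 - 16 = -16/5 kN·m
Load 2 — applied couple M₀=5 kN·m at a=6 m (b=L-a=2):
  M_2 = M₀x/L - M₀  [x>a] = 5·(32/5)/8 - 5 = -1 kN·m
Load 3 — triangular load w₀=5 kN/m (0→w₀ over full span):
  M_3 = w₀Lx/6 - w₀x³/(6L) = 5·8·(32/5)/6 - 5·(32/5)³/(6·8) = 384/25 kN·m
Superposition: M = Σ M_i = 279/25 kN·m ≈ 11.160000 kN·m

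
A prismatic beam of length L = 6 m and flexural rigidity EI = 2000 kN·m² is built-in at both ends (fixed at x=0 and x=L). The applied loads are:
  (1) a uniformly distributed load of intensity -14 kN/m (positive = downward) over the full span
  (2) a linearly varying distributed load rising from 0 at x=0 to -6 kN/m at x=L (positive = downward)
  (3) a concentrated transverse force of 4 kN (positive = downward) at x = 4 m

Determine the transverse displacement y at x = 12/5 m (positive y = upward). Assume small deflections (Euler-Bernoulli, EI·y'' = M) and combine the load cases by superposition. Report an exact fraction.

y(12/5) = 145819/5859375 m

Load 1 — uniform load w=-14 kN/m over full span:
  y_1 = -wx²(L-x)²/(24EI) = -(-14)·(12/5)²·(6-(12/5))²/(24·2000) = 1701/78125 m
Load 2 — triangular load w₀=-6 kN/m (0→w₀ over full span):
  y_2 = -w₀x²(L-x)²(x+2L)/(120LEI) = -(-6)·(12/5)²·(6-(12/5))²·((12/5)+2·6)/(120·6·2000) = 8748/1953125 m
Load 3 — point force P=4 kN at a=4 m (b=L-a=2):
  y_3 = -Pb²x²(3aL-(3a+b)x)/(6L³EI)  [x≤a] = -4·2²·(12/5)²·(3·4·6-(3·4+2)·(12/5))/(6·6³·2000) = -64/46875 m
Superposition: y = Σ y_i = 145819/5859375 m ≈ 0.024886 m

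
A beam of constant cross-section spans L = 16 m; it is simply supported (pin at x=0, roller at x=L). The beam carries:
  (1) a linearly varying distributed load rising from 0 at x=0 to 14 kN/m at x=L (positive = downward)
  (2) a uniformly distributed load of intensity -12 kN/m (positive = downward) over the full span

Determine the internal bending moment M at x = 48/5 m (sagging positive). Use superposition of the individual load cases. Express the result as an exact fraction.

Load 1 — triangular load w₀=14 kN/m (0→w₀ over full span):
  M_1 = w₀Lx/6 - w₀x³/(6L) = 14·16·(48/5)/6 - 14·(48/5)³/(6·16) = 28672/125 kN·m
Load 2 — uniform load w=-12 kN/m over full span:
  M_2 = wx(L-x)/2 = (-12)·(48/5)·(16-(48/5))/2 = -9216/25 kN·m
Superposition: M = Σ M_i = -17408/125 kN·m ≈ -139.264000 kN·m

M(48/5) = -17408/125 kN·m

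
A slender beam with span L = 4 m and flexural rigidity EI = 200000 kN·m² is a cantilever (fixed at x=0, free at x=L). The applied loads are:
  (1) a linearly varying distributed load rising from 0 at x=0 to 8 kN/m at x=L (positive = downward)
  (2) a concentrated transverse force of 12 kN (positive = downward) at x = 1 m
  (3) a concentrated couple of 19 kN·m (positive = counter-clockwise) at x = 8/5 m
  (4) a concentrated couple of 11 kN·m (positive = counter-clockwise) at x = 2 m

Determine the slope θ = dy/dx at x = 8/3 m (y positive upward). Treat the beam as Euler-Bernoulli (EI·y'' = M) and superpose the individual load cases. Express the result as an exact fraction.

θ(8/3) = -2233/30375000 rad

Load 1 — triangular load w₀=8 kN/m (0→w₀ over full span):
  θ_1 = (w₀Lx²/4-w₀L²x/3-w₀x⁴/(24L))/EI = (8·4·(8/3)²/4-8·4²·(8/3)/3-8·(8/3)⁴/(24·4))/200000 = -232/759375 rad
Load 2 — point force P=12 kN at a=1 m (b=L-a=3):
  θ_2 = -Pa²/(2EI)  [x>a] = -12·1²/(2·200000) = -3/100000 rad
Load 3 — applied couple M₀=19 kN·m at a=8/5 m (b=L-a=12/5):
  θ_3 = M₀a/EI  [x>a] = 19·(8/5)/200000 = 19/125000 rad
Load 4 — applied couple M₀=11 kN·m at a=2 m (b=L-a=2):
  θ_4 = M₀a/EI  [x>a] = 11·2/200000 = 11/100000 rad
Superposition: θ = Σ θ_i = -2233/30375000 rad ≈ -0.000074 rad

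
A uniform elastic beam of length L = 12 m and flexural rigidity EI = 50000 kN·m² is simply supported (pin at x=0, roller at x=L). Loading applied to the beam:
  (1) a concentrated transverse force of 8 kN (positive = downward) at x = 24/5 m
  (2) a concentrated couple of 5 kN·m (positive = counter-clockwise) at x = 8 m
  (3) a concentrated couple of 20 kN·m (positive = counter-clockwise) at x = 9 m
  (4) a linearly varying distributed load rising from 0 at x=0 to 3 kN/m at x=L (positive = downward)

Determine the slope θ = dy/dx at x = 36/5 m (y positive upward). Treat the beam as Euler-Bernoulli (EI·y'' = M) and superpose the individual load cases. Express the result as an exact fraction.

Load 1 — point force P=8 kN at a=24/5 m (b=L-a=36/5):
  θ_1 = -Pa(2L²-6Lx+3x²+a²)/(6LEI)  [x>a] = -8·(24/5)·(2·12²-6·12·(36/5)+3·(36/5)²+(24/5)²)/(6·12·50000) = 216/390625 rad
Load 2 — applied couple M₀=5 kN·m at a=8 m (b=L-a=4):
  θ_2 = (M₀x²/(2L)+C₁)/EI  [x≤a] with C₁=M₀(3b²-L²)/(6L)=-20/3 = (5·(36/5)²/(2·12)+(-20/3))/50000 = 31/375000 rad
Load 3 — applied couple M₀=20 kN·m at a=9 m (b=L-a=3):
  θ_3 = (M₀x²/(2L)+C₁)/EI  [x≤a] with C₁=M₀(3b²-L²)/(6L)=-65/2 = (20·(36/5)²/(2·12)+(-65/2))/50000 = 107/500000 rad
Load 4 — triangular load w₀=3 kN/m (0→w₀ over full span):
  θ_4 = -w₀(7L⁴-30L²x²+15x⁴)/(360LEI) = -3·(7·12⁴-30·12²·(36/5)²+15·(36/5)⁴)/(360·12·50000) = 1044/1953125 rad
Superposition: θ = Σ θ_i = 259529/187500000 rad ≈ 0.001384 rad

θ(36/5) = 259529/187500000 rad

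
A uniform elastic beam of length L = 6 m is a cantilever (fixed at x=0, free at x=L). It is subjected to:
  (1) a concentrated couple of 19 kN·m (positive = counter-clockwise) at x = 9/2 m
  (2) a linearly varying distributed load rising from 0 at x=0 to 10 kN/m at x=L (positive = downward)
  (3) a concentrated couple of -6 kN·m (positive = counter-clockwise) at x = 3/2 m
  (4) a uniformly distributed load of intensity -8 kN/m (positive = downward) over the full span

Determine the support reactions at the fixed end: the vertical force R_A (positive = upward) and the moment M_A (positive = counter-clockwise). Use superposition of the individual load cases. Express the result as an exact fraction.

Load 1 — applied couple M₀=19 kN·m at a=9/2 m (b=L-a=3/2):
  R_A = 0 kN
  M_A = -M₀ = -19 kN·m
Load 2 — triangular load w₀=10 kN/m (0→w₀ over full span):
  R_A = w₀L/2 = 10·6/2 = 30 kN
  M_A = w₀L²/3 = 10·6²/3 = 120 kN·m
Load 3 — applied couple M₀=-6 kN·m at a=3/2 m (b=L-a=9/2):
  R_A = 0 kN
  M_A = -M₀ = -(-6) = 6 kN·m
Load 4 — uniform load w=-8 kN/m over full span:
  R_A = wL = (-8)·6 = -48 kN
  M_A = wL²/2 = (-8)·6²/2 = -144 kN·m
Superposition: R_A = -18 kN, M_A = -37 kN·m

R_A = -18 kN, M_A = -37 kN·m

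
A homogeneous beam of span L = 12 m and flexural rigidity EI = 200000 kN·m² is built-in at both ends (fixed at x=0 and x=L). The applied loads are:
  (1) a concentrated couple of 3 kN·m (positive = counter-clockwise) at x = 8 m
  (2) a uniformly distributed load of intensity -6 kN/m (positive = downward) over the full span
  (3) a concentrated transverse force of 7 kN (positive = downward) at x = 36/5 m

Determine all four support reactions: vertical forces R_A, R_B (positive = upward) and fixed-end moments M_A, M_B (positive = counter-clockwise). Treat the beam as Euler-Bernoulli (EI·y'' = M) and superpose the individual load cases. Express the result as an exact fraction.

Load 1 — applied couple M₀=3 kN·m at a=8 m (b=L-a=4):
  R_A = 6M₀ab/L³ = 6·3·8·4/12³ = 1/3 kN
  M_A = M₀b(2a-b)/L² = 3·4·(2·8-4)/12² = 1 kN·m
  R_B = -6M₀ab/L³ = -6·3·8·4/12³ = -1/3 kN
  M_B = M₀a(2b-a)/L² = 3·8·(2·4-8)/12² = 0 kN·m
Load 2 — uniform load w=-6 kN/m over full span:
  R_A = wL/2 = (-6)·12/2 = -36 kN
  M_A = wL²/12 = (-6)·12²/12 = -72 kN·m
  R_B = wL/2 = (-6)·12/2 = -36 kN
  M_B = -wL²/12 = -(-6)·12²/12 = 72 kN·m
Load 3 — point force P=7 kN at a=36/5 m (b=L-a=24/5):
  R_A = Pb²(3a+b)/L³ = 7·(24/5)²·(3·(36/5)+(24/5))/12³ = 308/125 kN
  M_A = Pab²/L² = 7·(36/5)·(24/5)²/12² = 1008/125 kN·m
  R_B = Pa²(a+3b)/L³ = 7·(36/5)²·((36/5)+3·(24/5))/12³ = 567/125 kN
  M_B = -Pa²b/L² = -7·(36/5)²·(24/5)/12² = -1512/125 kN·m
Superposition: R_A = -12451/375 kN, M_A = -7867/125 kN·m, R_B = -11924/375 kN, M_B = 7488/125 kN·m

R_A = -12451/375 kN, M_A = -7867/125 kN·m, R_B = -11924/375 kN, M_B = 7488/125 kN·m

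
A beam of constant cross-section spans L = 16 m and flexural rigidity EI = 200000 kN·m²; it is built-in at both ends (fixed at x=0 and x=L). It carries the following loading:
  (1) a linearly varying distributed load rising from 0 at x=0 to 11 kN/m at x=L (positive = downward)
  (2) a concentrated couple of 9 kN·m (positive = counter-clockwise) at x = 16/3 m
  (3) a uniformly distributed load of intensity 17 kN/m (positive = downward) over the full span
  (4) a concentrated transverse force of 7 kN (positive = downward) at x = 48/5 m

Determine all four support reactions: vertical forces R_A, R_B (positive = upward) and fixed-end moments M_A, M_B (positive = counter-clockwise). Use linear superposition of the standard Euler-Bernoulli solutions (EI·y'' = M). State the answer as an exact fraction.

Load 1 — triangular load w₀=11 kN/m (0→w₀ over full span):
  R_A = 3w₀L/20 = 3·11·16/20 = 132/5 kN
  M_A = w₀L²/30 = 11·16²/30 = 1408/15 kN·m
  R_B = 7w₀L/20 = 7·11·16/20 = 308/5 kN
  M_B = -w₀L²/20 = -11·16²/20 = -704/5 kN·m
Load 2 — applied couple M₀=9 kN·m at a=16/3 m (b=L-a=32/3):
  R_A = 6M₀ab/L³ = 6·9·(16/3)·(32/3)/16³ = 3/4 kN
  M_A = M₀b(2a-b)/L² = 9·(32/3)·(2·(16/3)-(32/3))/16² = 0 kN·m
  R_B = -6M₀ab/L³ = -6·9·(16/3)·(32/3)/16³ = -3/4 kN
  M_B = M₀a(2b-a)/L² = 9·(16/3)·(2·(32/3)-(16/3))/16² = 3 kN·m
Load 3 — uniform load w=17 kN/m over full span:
  R_A = wL/2 = 17·16/2 = 136 kN
  M_A = wL²/12 = 17·16²/12 = 1088/3 kN·m
  R_B = wL/2 = 17·16/2 = 136 kN
  M_B = -wL²/12 = -17·16²/12 = -1088/3 kN·m
Load 4 — point force P=7 kN at a=48/5 m (b=L-a=32/5):
  R_A = Pb²(3a+b)/L³ = 7·(32/5)²·(3·(48/5)+(32/5))/16³ = 308/125 kN
  M_A = Pab²/L² = 7·(48/5)·(32/5)²/16² = 1344/125 kN·m
  R_B = Pa²(a+3b)/L³ = 7·(48/5)²·((48/5)+3·(32/5))/16³ = 567/125 kN
  M_B = -Pa²b/L² = -7·(48/5)²·(32/5)/16² = -2016/125 kN·m
Superposition: R_A = 82807/500 kN, M_A = 175232/375 kN·m, R_B = 100693/500 kN, M_B = -193723/375 kN·m

R_A = 82807/500 kN, M_A = 175232/375 kN·m, R_B = 100693/500 kN, M_B = -193723/375 kN·m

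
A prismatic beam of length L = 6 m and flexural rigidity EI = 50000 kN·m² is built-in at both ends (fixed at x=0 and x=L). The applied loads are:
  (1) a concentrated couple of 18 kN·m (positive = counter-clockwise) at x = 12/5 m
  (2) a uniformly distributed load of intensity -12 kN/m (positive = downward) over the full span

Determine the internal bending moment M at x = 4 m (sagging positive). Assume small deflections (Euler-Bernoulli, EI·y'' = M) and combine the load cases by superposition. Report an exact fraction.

M(4) = -372/25 kN·m

Load 1 — applied couple M₀=18 kN·m at a=12/5 m (b=L-a=18/5):
  M_1 = R_Ax - M_A - M₀  [x>a] with R_A=108/25, M_A=54/25 = (108/25)·4 - (54/25) - 18 = -72/25 kN·m
Load 2 — uniform load w=-12 kN/m over full span:
  M_2 = wLx/2 - wL²/12 - wx²/2 = (-12)·6·4/2 - (-12)·6²/12 - (-12)·4²/2 = -12 kN·m
Superposition: M = Σ M_i = -372/25 kN·m ≈ -14.880000 kN·m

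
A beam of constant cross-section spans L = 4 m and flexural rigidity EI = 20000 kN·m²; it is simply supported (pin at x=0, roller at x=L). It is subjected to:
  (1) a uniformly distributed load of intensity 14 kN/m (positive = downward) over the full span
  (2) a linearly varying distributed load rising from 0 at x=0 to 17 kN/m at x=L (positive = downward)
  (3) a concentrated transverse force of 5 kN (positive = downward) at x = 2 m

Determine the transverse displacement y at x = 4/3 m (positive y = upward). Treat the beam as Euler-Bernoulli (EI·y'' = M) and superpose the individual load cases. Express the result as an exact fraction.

y(4/3) = -12779/3645000 m

Load 1 — uniform load w=14 kN/m over full span:
  y_1 = -wx(L³-2Lx²+x³)/(24EI) = -14·(4/3)·(4³-2·4·(4/3)²+(4/3)³)/(24·20000) = -308/151875 m
Load 2 — triangular load w₀=17 kN/m (0→w₀ over full span):
  y_2 = -w₀x(7L⁴-10L²x²+3x⁴)/(360LEI) = -17·(4/3)·(7·4⁴-10·4²·(4/3)²+3·(4/3)⁴)/(360·4·20000) = -544/455625 m
Load 3 — point force P=5 kN at a=2 m (b=L-a=2):
  y_3 = -Pbx(L²-b²-x²)/(6LEI)  [x≤a] = -5·2·(4/3)·(4²-2²-(4/3)²)/(6·4·20000) = -23/81000 m
Superposition: y = Σ y_i = -12779/3645000 m ≈ -0.003506 m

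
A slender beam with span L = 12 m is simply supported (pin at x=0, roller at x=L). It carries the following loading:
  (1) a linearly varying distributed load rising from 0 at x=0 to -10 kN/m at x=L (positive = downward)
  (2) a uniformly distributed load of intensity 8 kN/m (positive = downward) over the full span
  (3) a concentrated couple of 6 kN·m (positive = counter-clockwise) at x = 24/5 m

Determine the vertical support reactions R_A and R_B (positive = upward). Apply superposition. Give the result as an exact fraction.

Load 1 — triangular load w₀=-10 kN/m (0→w₀ over full span):
  R_A = w₀L/6 = (-10)·12/6 = -20 kN
  R_B = w₀L/3 = (-10)·12/3 = -40 kN
Load 2 — uniform load w=8 kN/m over full span:
  R_A = wL/2 = 8·12/2 = 48 kN
  R_B = wL/2 = 8·12/2 = 48 kN
Load 3 — applied couple M₀=6 kN·m at a=24/5 m (b=L-a=36/5):
  R_A = M₀/L = 6/12 = 1/2 kN
  R_B = -M₀/L = -6/12 = -1/2 kN
Superposition: R_A = 57/2 kN, R_B = 15/2 kN

R_A = 57/2 kN, R_B = 15/2 kN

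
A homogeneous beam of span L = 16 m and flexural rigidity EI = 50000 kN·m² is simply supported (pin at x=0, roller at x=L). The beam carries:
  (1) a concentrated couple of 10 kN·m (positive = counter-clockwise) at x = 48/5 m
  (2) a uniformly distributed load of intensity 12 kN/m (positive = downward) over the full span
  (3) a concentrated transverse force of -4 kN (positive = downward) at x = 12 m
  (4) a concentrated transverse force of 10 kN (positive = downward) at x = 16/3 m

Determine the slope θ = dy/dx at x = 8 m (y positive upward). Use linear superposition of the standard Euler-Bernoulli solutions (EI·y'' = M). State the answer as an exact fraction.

θ(8) = 3431/5062500 rad

Load 1 — applied couple M₀=10 kN·m at a=48/5 m (b=L-a=32/5):
  θ_1 = (M₀x²/(2L)+C₁)/EI  [x≤a] with C₁=M₀(3b²-L²)/(6L)=-208/15 = (10·8²/(2·16)+(-208/15))/50000 = 23/187500 rad
Load 2 — uniform load w=12 kN/m over full span:
  θ_2 = -w(L³-6Lx²+4x³)/(24EI) = -12·(16³-6·16·8²+4·8³)/(24·50000) = 0 rad
Load 3 — point force P=-4 kN at a=12 m (b=L-a=4):
  θ_3 = -Pb(L²-b²-3x²)/(6LEI)  [x≤a] = -(-4)·4·(16²-4²-3·8²)/(6·16·50000) = 1/6250 rad
Load 4 — point force P=10 kN at a=16/3 m (b=L-a=32/3):
  θ_4 = -Pa(2L²-6Lx+3x²+a²)/(6LEI)  [x>a] = -10·(16/3)·(2·16²-6·16·8+3·8²+(16/3)²)/(6·16·50000) = 4/10125 rad
Superposition: θ = Σ θ_i = 3431/5062500 rad ≈ 0.000678 rad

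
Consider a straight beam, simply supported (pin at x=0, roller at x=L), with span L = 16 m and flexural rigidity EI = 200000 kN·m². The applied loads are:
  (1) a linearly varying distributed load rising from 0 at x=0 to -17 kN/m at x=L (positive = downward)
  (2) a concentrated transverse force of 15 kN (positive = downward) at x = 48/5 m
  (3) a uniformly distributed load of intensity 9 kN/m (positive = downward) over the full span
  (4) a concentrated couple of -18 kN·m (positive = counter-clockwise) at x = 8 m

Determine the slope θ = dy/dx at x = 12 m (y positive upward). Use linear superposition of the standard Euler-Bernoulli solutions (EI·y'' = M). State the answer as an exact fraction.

θ(12) = 54161/45000000 rad

Load 1 — triangular load w₀=-17 kN/m (0→w₀ over full span):
  θ_1 = -w₀(7L⁴-30L²x²+15x⁴)/(360LEI) = -(-17)·(7·16⁴-30·16²·12²+15·12⁴)/(360·16·200000) = -22321/4500000 rad
Load 2 — point force P=15 kN at a=48/5 m (b=L-a=32/5):
  θ_2 = -Pa(2L²-6Lx+3x²+a²)/(6LEI)  [x>a] = -15·(48/5)·(2·16²-6·16·12+3·12²+(48/5)²)/(6·16·200000) = 543/625000 rad
Load 3 — uniform load w=9 kN/m over full span:
  θ_3 = -w(L³-6Lx²+4x³)/(24EI) = -9·(16³-6·16·12²+4·12³)/(24·200000) = 33/6250 rad
Load 4 — applied couple M₀=-18 kN·m at a=8 m (b=L-a=8):
  θ_4 = (M₀x²/(2L)-M₀(x-a)+C₁)/EI  [x>a] with C₁=M₀(3b²-L²)/(6L)=12 = ((-18)·12²/(2·16)-(-18)·(12-8)+12)/200000 = 3/200000 rad
Superposition: θ = Σ θ_i = 54161/45000000 rad ≈ 0.001204 rad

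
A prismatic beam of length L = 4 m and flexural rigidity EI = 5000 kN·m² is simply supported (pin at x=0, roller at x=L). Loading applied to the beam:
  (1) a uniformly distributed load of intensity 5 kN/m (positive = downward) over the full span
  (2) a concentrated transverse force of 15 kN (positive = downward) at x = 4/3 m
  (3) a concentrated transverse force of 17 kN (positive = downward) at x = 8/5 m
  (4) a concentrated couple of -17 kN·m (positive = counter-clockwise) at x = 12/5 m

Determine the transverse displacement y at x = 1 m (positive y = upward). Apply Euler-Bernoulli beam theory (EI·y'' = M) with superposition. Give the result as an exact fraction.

Load 1 — uniform load w=5 kN/m over full span:
  y_1 = -wx(L³-2Lx²+x³)/(24EI) = -5·1·(4³-2·4·1²+1³)/(24·5000) = -19/8000 m
Load 2 — point force P=15 kN at a=4/3 m (b=L-a=8/3):
  y_2 = -Pbx(L²-b²-x²)/(6LEI)  [x≤a] = -15·(8/3)·1·(4²-(8/3)²-1²)/(6·4·5000) = -71/27000 m
Load 3 — point force P=17 kN at a=8/5 m (b=L-a=12/5):
  y_3 = -Pbx(L²-b²-x²)/(6LEI)  [x≤a] = -17·(12/5)·1·(4²-(12/5)²-1²)/(6·4·5000) = -3927/1250000 m
Load 4 — applied couple M₀=-17 kN·m at a=12/5 m (b=L-a=8/5):
  y_4 = (M₀x³/(6L)+C₁x)/EI  [x≤a] with C₁=M₀(3b²-L²)/(6L)=442/75 = ((-17)·1³/(6·4)+(442/75)·1)/5000 = 1037/1000000 m
Superposition: y = Σ y_i = -479873/67500000 m ≈ -0.007109 m

y(1) = -479873/67500000 m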